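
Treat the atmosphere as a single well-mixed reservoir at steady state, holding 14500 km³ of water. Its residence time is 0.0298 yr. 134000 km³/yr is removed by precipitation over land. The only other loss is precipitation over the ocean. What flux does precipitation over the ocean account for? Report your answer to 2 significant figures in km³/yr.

350000 km³/yr

Total removal F = M/τ = 14500 / 0.0298 = 486600 km³/yr.
Precipitation over the ocean = F − (134000) = 486600 − 134000 = 352600 km³/yr.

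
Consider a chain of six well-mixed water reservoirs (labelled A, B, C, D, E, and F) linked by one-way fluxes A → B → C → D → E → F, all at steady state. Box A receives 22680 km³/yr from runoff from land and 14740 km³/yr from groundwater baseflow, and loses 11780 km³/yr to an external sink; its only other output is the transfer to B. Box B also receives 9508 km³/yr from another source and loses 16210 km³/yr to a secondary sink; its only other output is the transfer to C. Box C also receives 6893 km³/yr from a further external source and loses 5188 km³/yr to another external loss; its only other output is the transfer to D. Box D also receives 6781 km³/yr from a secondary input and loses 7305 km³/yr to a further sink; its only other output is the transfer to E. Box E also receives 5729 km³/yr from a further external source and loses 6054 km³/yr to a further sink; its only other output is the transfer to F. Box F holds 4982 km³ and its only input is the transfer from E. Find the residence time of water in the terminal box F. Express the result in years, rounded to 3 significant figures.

Box A: F(A→B) = (22680 + 14740) − 11780 = 25640 km³/yr.
Box B: F(B→C) = (25640 + 9508) − 16210 = 18938 km³/yr.
Box C: F(C→D) = (18938 + 6893) − 5188 = 20643 km³/yr.
Box D: F(D→E) = (20643 + 6781) − 7305 = 20119 km³/yr.
Box E: F(E→F) = (20119 + 5729) − 6054 = 19794 km³/yr.
Box F throughput = its input = 19794 km³/yr; τ = 4982 / 19794 = 0.2517 yr.

0.252 yr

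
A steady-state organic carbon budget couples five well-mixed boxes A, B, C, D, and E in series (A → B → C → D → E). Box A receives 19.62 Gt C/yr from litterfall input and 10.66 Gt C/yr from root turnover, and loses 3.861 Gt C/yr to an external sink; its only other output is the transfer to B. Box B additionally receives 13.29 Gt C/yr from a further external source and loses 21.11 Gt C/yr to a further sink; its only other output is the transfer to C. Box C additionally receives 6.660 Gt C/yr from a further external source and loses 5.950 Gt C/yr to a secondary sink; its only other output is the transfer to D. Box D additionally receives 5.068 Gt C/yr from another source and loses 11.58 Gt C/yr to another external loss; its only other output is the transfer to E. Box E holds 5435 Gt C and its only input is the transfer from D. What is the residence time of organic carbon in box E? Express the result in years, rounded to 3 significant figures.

Box A: F(A→B) = (19.62 + 10.66) − 3.861 = 26.419 Gt C/yr.
Box B: F(B→C) = (26.419 + 13.29) − 21.11 = 18.599 Gt C/yr.
Box C: F(C→D) = (18.599 + 6.660) − 5.950 = 19.309 Gt C/yr.
Box D: F(D→E) = (19.309 + 5.068) − 11.58 = 12.797 Gt C/yr.
Box E throughput = its input = 12.797 Gt C/yr; τ = 5435 / 12.797 = 424.7 yr.

425 yr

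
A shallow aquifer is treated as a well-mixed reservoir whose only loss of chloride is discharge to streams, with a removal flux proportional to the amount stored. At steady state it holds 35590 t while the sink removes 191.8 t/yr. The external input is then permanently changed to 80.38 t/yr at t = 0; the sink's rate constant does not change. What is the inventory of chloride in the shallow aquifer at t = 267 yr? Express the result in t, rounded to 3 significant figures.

τ = M₀/F₀ = 35590/191.8 = 185.6 yr; rate constant k = 1/τ.
New steady state M_∞ = F₁/k = F₁·τ = 80.38 × 185.6 = 14915 t.
M(t) = M_∞ + (M₀ − M_∞)·e^(−t/τ); t/τ = 267/185.6 = 1.439, so e^(−t/τ) = 0.2372.
M(t) = 14915 + 20670 × 0.2372 = 19819 t.

19800 t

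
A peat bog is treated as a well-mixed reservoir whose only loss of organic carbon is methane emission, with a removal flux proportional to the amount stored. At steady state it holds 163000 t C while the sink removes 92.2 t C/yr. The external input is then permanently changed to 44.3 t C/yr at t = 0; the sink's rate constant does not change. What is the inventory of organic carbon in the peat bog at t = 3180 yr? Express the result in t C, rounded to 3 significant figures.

τ = M₀/F₀ = 163000/92.2 = 1768 yr; rate constant k = 1/τ.
New steady state M_∞ = F₁/k = F₁·τ = 44.3 × 1768 = 78318 t C.
M(t) = M_∞ + (M₀ − M_∞)·e^(−t/τ); t/τ = 3180/1768 = 1.799, so e^(−t/τ) = 0.1655.
M(t) = 78318 + 84680 × 0.1655 = 92333 t C.

92300 t C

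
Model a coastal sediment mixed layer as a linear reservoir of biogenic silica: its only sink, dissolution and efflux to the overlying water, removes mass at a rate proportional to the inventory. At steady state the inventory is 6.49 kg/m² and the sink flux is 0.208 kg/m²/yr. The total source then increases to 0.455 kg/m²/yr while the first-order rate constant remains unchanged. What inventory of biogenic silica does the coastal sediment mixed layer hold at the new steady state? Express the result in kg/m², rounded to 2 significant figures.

Rate constant k = F/M = 0.208 / 6.49 = 0.03205 yr⁻¹.
At the new steady state, source = k·M_new ⇒ M_new = 0.455 / 0.03205 = 14.20 kg/m².
(Equivalently M_new = M × F_new/F_old = 6.49 × 0.455/0.208.)

14 kg/m²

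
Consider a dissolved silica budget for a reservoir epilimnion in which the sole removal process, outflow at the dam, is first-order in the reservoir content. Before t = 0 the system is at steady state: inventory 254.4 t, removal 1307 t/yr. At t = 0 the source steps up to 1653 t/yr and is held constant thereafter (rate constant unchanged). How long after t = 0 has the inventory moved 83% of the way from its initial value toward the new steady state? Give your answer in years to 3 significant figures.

τ = M₀/F₀ = 254.4/1307 = 0.1946 yr.
The remaining gap fraction is e^(−t/τ); 83% covered ⇒ e^(−t/τ) = 0.170.
t = −τ ln(0.170) = 0.1946 × 1.772 = 0.3449 yr.

0.345 yr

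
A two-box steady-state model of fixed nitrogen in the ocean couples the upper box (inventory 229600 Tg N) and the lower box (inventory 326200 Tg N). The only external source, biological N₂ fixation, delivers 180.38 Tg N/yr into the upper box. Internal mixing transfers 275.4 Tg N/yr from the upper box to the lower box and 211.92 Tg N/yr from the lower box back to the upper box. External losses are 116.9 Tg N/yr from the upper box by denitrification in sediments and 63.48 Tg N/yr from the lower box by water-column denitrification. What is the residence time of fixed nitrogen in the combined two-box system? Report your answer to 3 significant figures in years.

For the system as a whole, the A↔B exchange is internal and contributes nothing to the throughput; only the external sinks remove mass.
M_total = 229600 + 326200 = 555800 Tg N.
ΣF_external_out = 116.9 + 63.48 = 180.38 Tg N/yr.
τ = M_total / ΣF_ext = 555800 / 180.38 = 3081 yr.

3080 yr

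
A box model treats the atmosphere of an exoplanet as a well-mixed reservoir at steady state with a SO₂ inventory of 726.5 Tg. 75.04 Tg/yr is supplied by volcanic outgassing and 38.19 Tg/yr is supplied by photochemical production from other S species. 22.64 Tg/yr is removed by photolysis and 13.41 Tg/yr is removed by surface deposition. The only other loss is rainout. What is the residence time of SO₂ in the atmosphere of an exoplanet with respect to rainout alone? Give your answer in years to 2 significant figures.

9.4 yr

At steady state ΣF_in = ΣF_out.
ΣF_in = 75.04 + 38.19 = 113.23 Tg/yr.
Rainout flux = ΣF_in − (22.64 + 13.41) = 113.23 − 36.05 = 77.18 Tg/yr.
τ = M / F = 726.5 / 77.18 = 9.413 yr.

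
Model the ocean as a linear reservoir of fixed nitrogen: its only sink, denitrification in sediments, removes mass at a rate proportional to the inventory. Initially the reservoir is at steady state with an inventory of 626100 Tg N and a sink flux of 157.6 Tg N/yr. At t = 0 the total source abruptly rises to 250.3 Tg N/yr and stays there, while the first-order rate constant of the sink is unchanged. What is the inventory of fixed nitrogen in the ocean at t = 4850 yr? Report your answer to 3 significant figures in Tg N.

886000 Tg N

The sink rate constant is k = F₀/M₀ = 157.6/626100 = 0.0002517 yr⁻¹.
Solving dM/dt = F₁ − kM with M(0) = M₀ gives M(t) = F₁/k + (M₀ − F₁/k)·e^(−kt).
F₁/k = 250.3/0.0002517 = 994370 Tg N; kt = 0.0002517 × 4850 = 1.221, e^(−kt) = 0.2950.
M(4850) = 994370 + (626100 − 994370) × 0.2950 = 994370 − 108600 = 885740 Tg N.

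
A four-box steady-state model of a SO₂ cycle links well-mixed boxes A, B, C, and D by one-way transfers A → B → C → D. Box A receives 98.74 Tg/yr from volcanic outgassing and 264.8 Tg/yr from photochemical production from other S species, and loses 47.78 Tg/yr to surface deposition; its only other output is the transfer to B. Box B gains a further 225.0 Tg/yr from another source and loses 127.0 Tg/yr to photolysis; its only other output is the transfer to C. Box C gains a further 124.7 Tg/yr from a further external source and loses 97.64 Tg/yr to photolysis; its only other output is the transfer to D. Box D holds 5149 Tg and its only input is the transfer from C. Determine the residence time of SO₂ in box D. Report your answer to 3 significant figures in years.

Box A: F(A→B) = (98.74 + 264.8) − 47.78 = 315.76 Tg/yr.
Box B: F(B→C) = (315.76 + 225.0) − 127.0 = 413.76 Tg/yr.
Box C: F(C→D) = (413.76 + 124.7) − 97.64 = 440.82 Tg/yr.
Box D throughput = its input = 440.82 Tg/yr; τ = 5149 / 440.82 = 11.68 yr.

11.7 yr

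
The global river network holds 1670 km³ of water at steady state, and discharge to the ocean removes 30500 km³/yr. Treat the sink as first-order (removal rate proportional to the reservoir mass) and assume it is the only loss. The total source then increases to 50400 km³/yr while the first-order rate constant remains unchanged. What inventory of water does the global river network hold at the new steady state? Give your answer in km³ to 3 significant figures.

2760 km³

Rate constant k = F/M = 30500 / 1670 = 18.26 yr⁻¹.
At the new steady state, source = k·M_new ⇒ M_new = 50400 / 18.26 = 2760 km³.
(Equivalently M_new = M × F_new/F_old = 1670 × 50400/30500.)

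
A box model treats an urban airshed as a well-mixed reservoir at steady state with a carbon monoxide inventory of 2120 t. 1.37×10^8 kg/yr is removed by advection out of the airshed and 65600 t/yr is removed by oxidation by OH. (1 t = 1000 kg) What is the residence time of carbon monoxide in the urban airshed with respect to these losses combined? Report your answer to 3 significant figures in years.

Convert the advection out of the airshed flux: 1.37×10^8 kg/yr = 137000 t/yr.
Total removal = 137000 + 65600 = 202600 t/yr.
τ = M / ΣF_out = 2120 / 202600 = 0.01046 yr.

0.0105 yr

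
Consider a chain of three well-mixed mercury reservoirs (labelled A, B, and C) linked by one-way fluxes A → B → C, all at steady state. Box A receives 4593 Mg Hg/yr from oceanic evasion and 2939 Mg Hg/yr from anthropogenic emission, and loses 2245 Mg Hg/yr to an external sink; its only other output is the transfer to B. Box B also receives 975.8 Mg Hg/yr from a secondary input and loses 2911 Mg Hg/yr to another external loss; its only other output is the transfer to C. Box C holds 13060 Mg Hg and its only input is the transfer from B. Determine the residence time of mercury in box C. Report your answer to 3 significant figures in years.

Box A: F(A→B) = (4593 + 2939) − 2245 = 5287.0 Mg Hg/yr.
Box B: F(B→C) = (5287.0 + 975.8) − 2911 = 3351.8 Mg Hg/yr.
Box C throughput = its input = 3351.8 Mg Hg/yr; τ = 13060 / 3351.8 = 3.896 yr.

3.90 yr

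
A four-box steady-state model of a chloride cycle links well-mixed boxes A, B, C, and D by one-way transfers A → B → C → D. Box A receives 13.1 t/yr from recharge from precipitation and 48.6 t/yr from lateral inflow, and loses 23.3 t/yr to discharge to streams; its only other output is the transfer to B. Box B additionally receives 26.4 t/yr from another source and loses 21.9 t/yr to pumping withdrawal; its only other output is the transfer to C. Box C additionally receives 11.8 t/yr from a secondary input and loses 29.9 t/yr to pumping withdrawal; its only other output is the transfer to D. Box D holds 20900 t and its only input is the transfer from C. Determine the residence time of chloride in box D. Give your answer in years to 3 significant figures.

Box A: F(A→B) = (13.1 + 48.6) − 23.3 = 38.400 t/yr.
Box B: F(B→C) = (38.400 + 26.4) − 21.9 = 42.900 t/yr.
Box C: F(C→D) = (42.900 + 11.8) − 29.9 = 24.800 t/yr.
Box D throughput = its input = 24.800 t/yr; τ = 20900 / 24.800 = 842.7 yr.

843 yr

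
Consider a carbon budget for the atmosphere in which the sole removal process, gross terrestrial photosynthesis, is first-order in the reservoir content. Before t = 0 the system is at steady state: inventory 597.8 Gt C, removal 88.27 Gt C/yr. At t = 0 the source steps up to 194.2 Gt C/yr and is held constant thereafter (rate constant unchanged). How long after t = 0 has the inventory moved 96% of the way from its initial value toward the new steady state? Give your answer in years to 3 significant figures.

τ = M₀/F₀ = 597.8/88.27 = 6.772 yr.
The remaining gap fraction is e^(−t/τ); 96% covered ⇒ e^(−t/τ) = 0.0400.
t = −τ ln(0.0400) = 6.772 × 3.219 = 21.80 yr.

21.8 yr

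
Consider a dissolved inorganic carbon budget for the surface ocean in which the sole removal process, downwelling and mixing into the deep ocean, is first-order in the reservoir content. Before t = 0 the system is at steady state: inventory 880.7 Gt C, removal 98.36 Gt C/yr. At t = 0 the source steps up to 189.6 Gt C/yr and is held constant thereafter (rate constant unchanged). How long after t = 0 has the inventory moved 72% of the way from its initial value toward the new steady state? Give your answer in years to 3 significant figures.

11.4 yr

τ = M₀/F₀ = 880.7/98.36 = 8.954 yr.
The remaining gap fraction is e^(−t/τ); 72% covered ⇒ e^(−t/τ) = 0.280.
t = −τ ln(0.280) = 8.954 × 1.273 = 11.40 yr.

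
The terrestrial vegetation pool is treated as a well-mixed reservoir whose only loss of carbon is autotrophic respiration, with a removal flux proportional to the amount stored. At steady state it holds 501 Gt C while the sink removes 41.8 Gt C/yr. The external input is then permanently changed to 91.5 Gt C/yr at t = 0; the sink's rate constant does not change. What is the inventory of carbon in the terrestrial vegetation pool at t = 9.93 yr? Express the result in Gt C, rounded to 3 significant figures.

Residence time τ = M₀/F₀ = 11.99 yr. The eventual steady state is M_∞ = M₀·(F₁/F₀) = 501 × 91.5/41.8 = 1096.7 Gt C.
The anomaly ΔM(t) = M(t) − M_∞ decays as ΔM₀·e^(−t/τ) with ΔM₀ = 501 − 1096.7 = −595.7 Gt C.
At t = 9.93 yr, e^(−t/τ) = e^(−0.8285) = 0.4367, so ΔM = −260.1 Gt C and M = 1096.7 − 260.1 = 836.55 Gt C.

837 Gt C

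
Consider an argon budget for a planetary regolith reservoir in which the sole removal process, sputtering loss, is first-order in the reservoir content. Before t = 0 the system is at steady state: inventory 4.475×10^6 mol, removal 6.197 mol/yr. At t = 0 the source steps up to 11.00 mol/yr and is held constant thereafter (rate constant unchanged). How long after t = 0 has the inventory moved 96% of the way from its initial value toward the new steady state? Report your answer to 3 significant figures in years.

τ = M₀/F₀ = 4.475×10^6/6.197 = 722100 yr.
The remaining gap fraction is e^(−t/τ); 96% covered ⇒ e^(−t/τ) = 0.0400.
t = −τ ln(0.0400) = 722100 × 3.219 = 2.324×10^6 yr.

2.32×10^6 yr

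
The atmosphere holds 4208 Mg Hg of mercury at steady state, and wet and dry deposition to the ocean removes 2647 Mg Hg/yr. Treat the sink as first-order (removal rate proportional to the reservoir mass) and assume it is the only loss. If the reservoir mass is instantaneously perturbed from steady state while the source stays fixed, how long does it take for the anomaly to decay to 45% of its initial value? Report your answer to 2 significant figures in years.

For a linear reservoir the anomaly decays as exp(−t/τ) with τ = M/F = 4208/2647 = 1.590 yr.
exp(−t/τ) = 0.45 ⇒ t = −τ ln(0.45) = 1.590 × 0.7985 = 1.269 yr.

1.3 yr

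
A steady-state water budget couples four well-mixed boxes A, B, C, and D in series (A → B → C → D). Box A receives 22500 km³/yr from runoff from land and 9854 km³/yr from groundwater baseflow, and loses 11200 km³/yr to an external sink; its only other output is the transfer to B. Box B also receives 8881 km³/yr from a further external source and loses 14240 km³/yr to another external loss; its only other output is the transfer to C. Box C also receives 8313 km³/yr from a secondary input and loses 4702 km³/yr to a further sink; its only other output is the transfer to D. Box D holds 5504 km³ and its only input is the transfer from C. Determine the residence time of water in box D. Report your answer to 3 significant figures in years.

Box A: F(A→B) = (22500 + 9854) − 11200 = 21154 km³/yr.
Box B: F(B→C) = (21154 + 8881) − 14240 = 15795 km³/yr.
Box C: F(C→D) = (15795 + 8313) − 4702 = 19406 km³/yr.
Box D throughput = its input = 19406 km³/yr; τ = 5504 / 19406 = 0.2836 yr.

0.284 yr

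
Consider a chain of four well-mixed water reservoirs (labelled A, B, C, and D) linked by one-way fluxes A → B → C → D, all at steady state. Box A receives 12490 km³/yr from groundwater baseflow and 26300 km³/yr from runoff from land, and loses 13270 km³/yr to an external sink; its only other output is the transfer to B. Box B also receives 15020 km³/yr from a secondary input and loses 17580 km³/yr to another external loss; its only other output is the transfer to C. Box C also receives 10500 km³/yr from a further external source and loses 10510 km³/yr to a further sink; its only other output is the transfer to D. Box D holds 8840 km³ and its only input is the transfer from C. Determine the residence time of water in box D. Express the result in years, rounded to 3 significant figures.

Box A: F(A→B) = (12490 + 26300) − 13270 = 25520 km³/yr.
Box B: F(B→C) = (25520 + 15020) − 17580 = 22960 km³/yr.
Box C: F(C→D) = (22960 + 10500) − 10510 = 22950 km³/yr.
Box D throughput = its input = 22950 km³/yr; τ = 8840 / 22950 = 0.3852 yr.

0.385 yr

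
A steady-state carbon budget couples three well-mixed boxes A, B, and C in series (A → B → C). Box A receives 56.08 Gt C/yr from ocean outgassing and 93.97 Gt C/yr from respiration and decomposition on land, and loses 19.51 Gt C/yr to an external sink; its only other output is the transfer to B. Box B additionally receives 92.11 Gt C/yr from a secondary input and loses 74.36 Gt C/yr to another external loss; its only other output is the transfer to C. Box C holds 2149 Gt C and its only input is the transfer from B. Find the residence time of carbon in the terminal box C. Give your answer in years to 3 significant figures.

Box A: F(A→B) = (56.08 + 93.97) − 19.51 = 130.54 Gt C/yr.
Box B: F(B→C) = (130.54 + 92.11) − 74.36 = 148.29 Gt C/yr.
Box C throughput = its input = 148.29 Gt C/yr; τ = 2149 / 148.29 = 14.49 yr.

14.5 yr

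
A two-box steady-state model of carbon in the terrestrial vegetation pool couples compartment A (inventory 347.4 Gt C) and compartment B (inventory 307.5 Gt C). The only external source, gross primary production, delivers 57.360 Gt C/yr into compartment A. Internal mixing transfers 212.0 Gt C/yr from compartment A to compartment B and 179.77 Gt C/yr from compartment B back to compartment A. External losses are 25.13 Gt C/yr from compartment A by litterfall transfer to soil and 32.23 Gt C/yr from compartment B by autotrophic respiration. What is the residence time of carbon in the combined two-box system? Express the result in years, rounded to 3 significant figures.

Residence time in the combined system uses the total inventory and the total *external* removal — internal exchanges between the two boxes cancel.
M_total = 347.4 + 307.5 = 654.90 Gt C.
ΣF_external_out = 25.13 + 32.23 = 57.360 Gt C/yr.
τ = M_total / ΣF_ext = 654.90 / 57.360 = 11.42 yr.

11.4 yr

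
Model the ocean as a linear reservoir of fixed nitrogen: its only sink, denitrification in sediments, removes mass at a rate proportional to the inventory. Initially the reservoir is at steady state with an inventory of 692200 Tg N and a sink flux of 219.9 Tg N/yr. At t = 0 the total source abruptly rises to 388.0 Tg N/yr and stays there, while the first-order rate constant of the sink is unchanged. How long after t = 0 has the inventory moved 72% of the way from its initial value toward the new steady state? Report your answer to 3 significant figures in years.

τ = M₀/F₀ = 692200/219.9 = 3148 yr.
The remaining gap fraction is e^(−t/τ); 72% covered ⇒ e^(−t/τ) = 0.280.
t = −τ ln(0.280) = 3148 × 1.273 = 4007 yr.

4010 yr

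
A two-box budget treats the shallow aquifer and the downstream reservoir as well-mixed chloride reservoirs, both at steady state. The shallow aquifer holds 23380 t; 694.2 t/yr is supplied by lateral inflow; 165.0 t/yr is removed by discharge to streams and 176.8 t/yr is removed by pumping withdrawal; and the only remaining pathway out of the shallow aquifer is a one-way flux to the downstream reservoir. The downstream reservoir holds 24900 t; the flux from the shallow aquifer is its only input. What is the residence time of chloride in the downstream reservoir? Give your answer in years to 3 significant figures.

70.7 yr

Balance the shallow aquifer: ΣF_in = 694.20 t/yr.
Flux to the downstream reservoir = ΣF_in − (165.0 + 176.8) = 352.40 t/yr.
At steady state the output of the downstream reservoir equals its input, 352.40 t/yr.
τ = M / F = 24900 / 352.40 = 70.66 yr.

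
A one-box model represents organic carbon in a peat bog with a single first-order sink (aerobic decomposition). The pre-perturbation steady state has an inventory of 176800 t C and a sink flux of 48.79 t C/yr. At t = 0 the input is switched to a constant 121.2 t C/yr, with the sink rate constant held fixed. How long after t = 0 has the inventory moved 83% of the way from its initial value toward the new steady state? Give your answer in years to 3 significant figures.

6420 yr

τ = M₀/F₀ = 176800/48.79 = 3624 yr.
The remaining gap fraction is e^(−t/τ); 83% covered ⇒ e^(−t/τ) = 0.170.
t = −τ ln(0.170) = 3624 × 1.772 = 6421 yr.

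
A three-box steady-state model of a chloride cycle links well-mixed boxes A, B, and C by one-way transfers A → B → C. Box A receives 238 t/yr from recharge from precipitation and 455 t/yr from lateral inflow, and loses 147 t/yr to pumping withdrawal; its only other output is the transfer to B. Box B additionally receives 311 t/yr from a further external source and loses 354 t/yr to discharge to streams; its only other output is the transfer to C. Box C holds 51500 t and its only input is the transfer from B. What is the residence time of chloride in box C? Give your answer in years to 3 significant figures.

102 yr

Box A: F(A→B) = (238 + 455) − 147 = 546.00 t/yr.
Box B: F(B→C) = (546.00 + 311) − 354 = 503.00 t/yr.
Box C throughput = its input = 503.00 t/yr; τ = 51500 / 503.00 = 102.4 yr.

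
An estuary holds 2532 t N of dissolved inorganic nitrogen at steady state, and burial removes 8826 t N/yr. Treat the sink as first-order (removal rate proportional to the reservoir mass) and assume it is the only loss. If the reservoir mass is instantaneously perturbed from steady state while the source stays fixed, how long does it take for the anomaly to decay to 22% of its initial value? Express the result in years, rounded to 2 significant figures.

0.43 yr

For a linear reservoir the anomaly decays as exp(−t/τ) with τ = M/F = 2532/8826 = 0.2869 yr.
exp(−t/τ) = 0.22 ⇒ t = −τ ln(0.22) = 0.2869 × 1.514 = 0.4344 yr.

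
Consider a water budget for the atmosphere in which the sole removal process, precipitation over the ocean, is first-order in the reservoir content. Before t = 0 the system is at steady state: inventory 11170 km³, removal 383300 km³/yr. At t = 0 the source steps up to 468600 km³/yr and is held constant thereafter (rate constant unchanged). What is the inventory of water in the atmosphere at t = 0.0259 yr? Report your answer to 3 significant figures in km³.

The sink rate constant is k = F₀/M₀ = 383300/11170 = 34.32 yr⁻¹.
Solving dM/dt = F₁ − kM with M(0) = M₀ gives M(t) = F₁/k + (M₀ − F₁/k)·e^(−kt).
F₁/k = 468600/34.32 = 13656 km³; kt = 34.32 × 0.0259 = 0.8888, e^(−kt) = 0.4112.
M(0.0259) = 13656 + (11170 − 13656) × 0.4112 = 13656 − 1022 = 12634 km³.

12600 km³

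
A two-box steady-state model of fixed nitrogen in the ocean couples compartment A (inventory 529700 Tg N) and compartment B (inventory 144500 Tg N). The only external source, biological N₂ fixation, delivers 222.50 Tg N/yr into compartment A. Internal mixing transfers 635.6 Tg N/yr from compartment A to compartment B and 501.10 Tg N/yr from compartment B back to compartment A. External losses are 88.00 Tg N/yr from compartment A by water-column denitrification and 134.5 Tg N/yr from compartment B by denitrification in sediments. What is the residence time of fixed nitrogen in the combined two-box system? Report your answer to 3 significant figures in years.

For the system as a whole, the A↔B exchange is internal and contributes nothing to the throughput; only the external sinks remove mass.
M_total = 529700 + 144500 = 674200 Tg N.
ΣF_external_out = 88.00 + 134.5 = 222.50 Tg N/yr.
τ = M_total / ΣF_ext = 674200 / 222.50 = 3030 yr.

3030 yr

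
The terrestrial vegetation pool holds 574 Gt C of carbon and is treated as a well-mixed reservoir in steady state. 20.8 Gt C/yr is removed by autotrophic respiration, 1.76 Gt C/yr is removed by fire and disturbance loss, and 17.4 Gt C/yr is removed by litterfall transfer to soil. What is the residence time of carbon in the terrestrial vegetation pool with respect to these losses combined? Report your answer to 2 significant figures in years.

Total removal = 20.80 + 1.760 + 17.40 = 39.960 Gt C/yr.
τ = M / ΣF_out = 574 / 39.960 = 14.36 yr.

14 yr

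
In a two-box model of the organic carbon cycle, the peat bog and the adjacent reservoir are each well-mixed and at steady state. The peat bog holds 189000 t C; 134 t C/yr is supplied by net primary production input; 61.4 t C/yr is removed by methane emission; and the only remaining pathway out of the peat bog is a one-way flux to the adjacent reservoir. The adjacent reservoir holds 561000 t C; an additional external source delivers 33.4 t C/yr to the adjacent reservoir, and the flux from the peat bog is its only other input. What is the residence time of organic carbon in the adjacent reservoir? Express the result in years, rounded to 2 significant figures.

5300 yr

Balance the peat bog: ΣF_in = 134.00 t C/yr.
Flux to the adjacent reservoir = ΣF_in − (61.4) = 72.600 t C/yr.
Total input to the adjacent reservoir = 72.600 + 33.4 = 106.00 t C/yr; at steady state this equals its total output.
τ = M / F = 561000 / 106.00 = 5292 yr.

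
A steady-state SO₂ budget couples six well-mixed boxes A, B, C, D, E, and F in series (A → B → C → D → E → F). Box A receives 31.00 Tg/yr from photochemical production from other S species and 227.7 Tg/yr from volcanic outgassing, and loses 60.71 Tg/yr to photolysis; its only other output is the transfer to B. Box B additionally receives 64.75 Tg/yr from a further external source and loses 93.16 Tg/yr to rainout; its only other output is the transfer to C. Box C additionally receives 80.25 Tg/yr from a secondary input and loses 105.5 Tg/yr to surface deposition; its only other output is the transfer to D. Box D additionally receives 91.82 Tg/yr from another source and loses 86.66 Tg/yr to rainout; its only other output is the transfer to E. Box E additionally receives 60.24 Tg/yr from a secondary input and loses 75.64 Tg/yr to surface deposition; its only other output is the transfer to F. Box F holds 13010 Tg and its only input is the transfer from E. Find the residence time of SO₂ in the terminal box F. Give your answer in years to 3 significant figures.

97.0 yr

Box A: F(A→B) = (31.00 + 227.7) − 60.71 = 197.99 Tg/yr.
Box B: F(B→C) = (197.99 + 64.75) − 93.16 = 169.58 Tg/yr.
Box C: F(C→D) = (169.58 + 80.25) − 105.5 = 144.33 Tg/yr.
Box D: F(D→E) = (144.33 + 91.82) − 86.66 = 149.49 Tg/yr.
Box E: F(E→F) = (149.49 + 60.24) − 75.64 = 134.09 Tg/yr.
Box F throughput = its input = 134.09 Tg/yr; τ = 13010 / 134.09 = 97.02 yr.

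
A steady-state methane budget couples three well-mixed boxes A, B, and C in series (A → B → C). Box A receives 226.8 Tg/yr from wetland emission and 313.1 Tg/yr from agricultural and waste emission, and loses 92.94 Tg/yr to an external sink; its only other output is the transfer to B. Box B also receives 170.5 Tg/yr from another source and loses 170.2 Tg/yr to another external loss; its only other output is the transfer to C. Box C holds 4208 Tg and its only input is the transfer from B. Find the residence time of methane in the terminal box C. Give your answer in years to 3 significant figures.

Box A: F(A→B) = (226.8 + 313.1) − 92.94 = 446.96 Tg/yr.
Box B: F(B→C) = (446.96 + 170.5) − 170.2 = 447.26 Tg/yr.
Box C throughput = its input = 447.26 Tg/yr; τ = 4208 / 447.26 = 9.408 yr.

9.41 yr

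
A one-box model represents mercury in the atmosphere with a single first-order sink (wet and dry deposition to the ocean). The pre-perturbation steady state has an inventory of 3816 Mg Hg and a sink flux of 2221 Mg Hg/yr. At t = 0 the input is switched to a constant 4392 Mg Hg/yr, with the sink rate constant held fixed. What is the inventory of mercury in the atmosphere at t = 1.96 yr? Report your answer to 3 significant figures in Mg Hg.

The sink rate constant is k = F₀/M₀ = 2221/3816 = 0.5820 yr⁻¹.
Solving dM/dt = F₁ − kM with M(0) = M₀ gives M(t) = F₁/k + (M₀ − F₁/k)·e^(−kt).
F₁/k = 4392/0.5820 = 7546.1 Mg Hg; kt = 0.5820 × 1.96 = 1.141, e^(−kt) = 0.3196.
M(1.96) = 7546.1 + (3816 − 7546.1) × 0.3196 = 7546.1 − 1192 = 6354.1 Mg Hg.

6350 Mg Hg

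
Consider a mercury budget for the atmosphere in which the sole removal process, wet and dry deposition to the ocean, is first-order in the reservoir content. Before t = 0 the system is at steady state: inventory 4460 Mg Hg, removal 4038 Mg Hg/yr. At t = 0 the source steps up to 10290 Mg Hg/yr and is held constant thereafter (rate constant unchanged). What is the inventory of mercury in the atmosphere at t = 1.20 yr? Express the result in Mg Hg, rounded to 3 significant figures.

The sink rate constant is k = F₀/M₀ = 4038/4460 = 0.9054 yr⁻¹.
Solving dM/dt = F₁ − kM with M(0) = M₀ gives M(t) = F₁/k + (M₀ − F₁/k)·e^(−kt).
F₁/k = 10290/0.9054 = 11365 Mg Hg; kt = 0.9054 × 1.20 = 1.086, e^(−kt) = 0.3374.
M(1.20) = 11365 + (4460 − 11365) × 0.3374 = 11365 − 2330 = 9035.4 Mg Hg.

9040 Mg Hg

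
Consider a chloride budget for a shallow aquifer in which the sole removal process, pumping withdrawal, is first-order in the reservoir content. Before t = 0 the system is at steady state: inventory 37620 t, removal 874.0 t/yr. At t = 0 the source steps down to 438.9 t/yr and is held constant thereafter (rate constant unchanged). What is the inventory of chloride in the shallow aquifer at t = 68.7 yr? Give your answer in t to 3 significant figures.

22700 t

τ = M₀/F₀ = 37620/874.0 = 43.04 yr; rate constant k = 1/τ.
New steady state M_∞ = F₁/k = F₁·τ = 438.9 × 43.04 = 18892 t.
M(t) = M_∞ + (M₀ − M_∞)·e^(−t/τ); t/τ = 68.7/43.04 = 1.596, so e^(−t/τ) = 0.2027.
M(t) = 18892 + 18730 × 0.2027 = 22688 t.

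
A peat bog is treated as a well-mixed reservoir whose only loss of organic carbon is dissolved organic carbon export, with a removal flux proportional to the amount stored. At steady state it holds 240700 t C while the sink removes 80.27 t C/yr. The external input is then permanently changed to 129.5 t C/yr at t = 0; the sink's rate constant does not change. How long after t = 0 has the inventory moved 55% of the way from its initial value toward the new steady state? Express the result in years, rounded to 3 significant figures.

τ = M₀/F₀ = 240700/80.27 = 2999 yr.
The remaining gap fraction is e^(−t/τ); 55% covered ⇒ e^(−t/τ) = 0.450.
t = −τ ln(0.450) = 2999 × 0.7985 = 2394 yr.

2390 yr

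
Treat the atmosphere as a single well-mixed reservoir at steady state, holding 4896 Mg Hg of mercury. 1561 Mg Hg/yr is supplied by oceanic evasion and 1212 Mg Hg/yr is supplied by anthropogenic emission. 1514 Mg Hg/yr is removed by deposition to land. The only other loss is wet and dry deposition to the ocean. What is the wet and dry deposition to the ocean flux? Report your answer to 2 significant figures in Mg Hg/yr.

1300 Mg Hg/yr

At steady state ΣF_in = ΣF_out.
ΣF_in = 1561 + 1212 = 2773.0 Mg Hg/yr.
Wet and dry deposition to the ocean flux = ΣF_in − (1514) = 2773.0 − 1514 = 1259 Mg Hg/yr.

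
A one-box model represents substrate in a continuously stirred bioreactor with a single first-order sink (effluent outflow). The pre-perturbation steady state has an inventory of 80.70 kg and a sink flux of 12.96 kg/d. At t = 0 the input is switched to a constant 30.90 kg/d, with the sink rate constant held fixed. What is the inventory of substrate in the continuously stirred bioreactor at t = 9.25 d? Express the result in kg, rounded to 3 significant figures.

167 kg

The sink rate constant is k = F₀/M₀ = 12.96/80.70 = 0.1606 d⁻¹.
Solving dM/dt = F₁ − kM with M(0) = M₀ gives M(t) = F₁/k + (M₀ − F₁/k)·e^(−kt).
F₁/k = 30.90/0.1606 = 192.41 kg; kt = 0.1606 × 9.25 = 1.486, e^(−kt) = 0.2264.
M(9.25) = 192.41 + (80.70 − 192.41) × 0.2264 = 192.41 − 25.29 = 167.12 kg.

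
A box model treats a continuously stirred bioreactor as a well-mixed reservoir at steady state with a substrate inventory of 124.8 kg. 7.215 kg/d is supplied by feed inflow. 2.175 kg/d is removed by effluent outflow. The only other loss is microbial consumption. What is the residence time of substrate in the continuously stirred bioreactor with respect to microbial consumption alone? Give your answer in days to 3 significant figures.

At steady state ΣF_in = ΣF_out.
ΣF_in = 7.2150 kg/d.
Microbial consumption flux = ΣF_in − (2.175) = 7.2150 − 2.175 = 5.040 kg/d.
τ = M / F = 124.8 / 5.040 = 24.76 d.

24.8 d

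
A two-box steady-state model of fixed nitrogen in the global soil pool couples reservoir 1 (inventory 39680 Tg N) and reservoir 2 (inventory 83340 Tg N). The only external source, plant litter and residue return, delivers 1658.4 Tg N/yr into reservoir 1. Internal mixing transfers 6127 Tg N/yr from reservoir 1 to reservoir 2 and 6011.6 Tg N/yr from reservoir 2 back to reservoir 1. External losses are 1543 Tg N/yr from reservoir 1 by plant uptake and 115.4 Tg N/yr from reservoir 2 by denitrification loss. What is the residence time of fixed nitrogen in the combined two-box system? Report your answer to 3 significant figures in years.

Treat the two boxes together as one reservoir: the mixing fluxes between them are internal recycling, so τ = ΣM / Σ(external losses).
M_total = 39680 + 83340 = 123020 Tg N.
ΣF_external_out = 1543 + 115.4 = 1658.4 Tg N/yr.
τ = M_total / ΣF_ext = 123020 / 1658.4 = 74.18 yr.

74.2 yr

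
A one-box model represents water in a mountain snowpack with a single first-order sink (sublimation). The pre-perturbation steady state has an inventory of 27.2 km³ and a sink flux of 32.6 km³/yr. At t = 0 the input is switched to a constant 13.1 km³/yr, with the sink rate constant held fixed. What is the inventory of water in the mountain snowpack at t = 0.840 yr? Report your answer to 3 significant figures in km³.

16.9 km³

Residence time τ = M₀/F₀ = 0.8344 yr. The eventual steady state is M_∞ = M₀·(F₁/F₀) = 27.2 × 13.1/32.6 = 10.930 km³.
The anomaly ΔM(t) = M(t) − M_∞ decays as ΔM₀·e^(−t/τ) with ΔM₀ = 27.2 − 10.930 = 16.27 km³.
At t = 0.840 yr, e^(−t/τ) = e^(−1.007) = 0.3654, so ΔM = 5.945 km³ and M = 10.930 + 5.945 = 16.875 km³.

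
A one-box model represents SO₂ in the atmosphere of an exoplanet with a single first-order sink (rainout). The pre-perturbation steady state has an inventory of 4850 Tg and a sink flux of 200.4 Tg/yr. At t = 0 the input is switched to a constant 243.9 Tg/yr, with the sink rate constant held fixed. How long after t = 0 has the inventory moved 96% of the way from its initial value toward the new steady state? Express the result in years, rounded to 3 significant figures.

τ = M₀/F₀ = 4850/200.4 = 24.20 yr.
The remaining gap fraction is e^(−t/τ); 96% covered ⇒ e^(−t/τ) = 0.0400.
t = −τ ln(0.0400) = 24.20 × 3.219 = 77.90 yr.

77.9 yr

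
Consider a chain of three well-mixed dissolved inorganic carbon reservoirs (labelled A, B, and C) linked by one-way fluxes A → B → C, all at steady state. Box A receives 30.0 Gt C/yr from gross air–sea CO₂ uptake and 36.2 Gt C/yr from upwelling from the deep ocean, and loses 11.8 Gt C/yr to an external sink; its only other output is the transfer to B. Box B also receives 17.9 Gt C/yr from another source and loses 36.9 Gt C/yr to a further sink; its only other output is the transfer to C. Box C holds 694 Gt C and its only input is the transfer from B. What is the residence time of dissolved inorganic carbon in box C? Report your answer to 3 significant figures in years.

Box A: F(A→B) = (30.0 + 36.2) − 11.8 = 54.400 Gt C/yr.
Box B: F(B→C) = (54.400 + 17.9) − 36.9 = 35.400 Gt C/yr.
Box C throughput = its input = 35.400 Gt C/yr; τ = 694 / 35.400 = 19.60 yr.

19.6 yr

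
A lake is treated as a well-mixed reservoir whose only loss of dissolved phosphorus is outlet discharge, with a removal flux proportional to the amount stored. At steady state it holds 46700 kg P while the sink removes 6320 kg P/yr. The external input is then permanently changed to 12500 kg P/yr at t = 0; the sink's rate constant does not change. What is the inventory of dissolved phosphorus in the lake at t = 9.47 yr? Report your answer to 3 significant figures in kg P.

τ = M₀/F₀ = 46700/6320 = 7.389 yr; rate constant k = 1/τ.
New steady state M_∞ = F₁/k = F₁·τ = 12500 × 7.389 = 92366 kg P.
M(t) = M_∞ + (M₀ − M_∞)·e^(−t/τ); t/τ = 9.47/7.389 = 1.282, so e^(−t/τ) = 0.2776.
M(t) = 92366 − 45670 × 0.2776 = 79689 kg P.

79700 kg P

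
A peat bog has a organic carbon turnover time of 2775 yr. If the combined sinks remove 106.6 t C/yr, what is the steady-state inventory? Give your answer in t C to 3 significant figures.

τ = M/F ⇒ M = τ × F = 2775 × 106.6 = 295800 t C.

296000 t C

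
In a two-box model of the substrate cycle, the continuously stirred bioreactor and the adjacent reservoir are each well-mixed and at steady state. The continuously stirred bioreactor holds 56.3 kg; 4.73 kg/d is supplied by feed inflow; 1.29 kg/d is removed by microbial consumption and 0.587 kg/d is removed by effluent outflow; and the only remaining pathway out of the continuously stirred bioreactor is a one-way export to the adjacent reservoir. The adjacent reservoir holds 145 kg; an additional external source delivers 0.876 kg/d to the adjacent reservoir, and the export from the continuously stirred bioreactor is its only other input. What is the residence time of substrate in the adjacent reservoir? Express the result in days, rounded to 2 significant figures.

39 d

Balance the continuously stirred bioreactor: ΣF_in = 4.7300 kg/d.
Export to the adjacent reservoir = ΣF_in − (1.29 + 0.587) = 2.8530 kg/d.
Total input to the adjacent reservoir = 2.8530 + 0.876 = 3.7290 kg/d; at steady state this equals its total output.
τ = M / F = 145 / 3.7290 = 38.88 d.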